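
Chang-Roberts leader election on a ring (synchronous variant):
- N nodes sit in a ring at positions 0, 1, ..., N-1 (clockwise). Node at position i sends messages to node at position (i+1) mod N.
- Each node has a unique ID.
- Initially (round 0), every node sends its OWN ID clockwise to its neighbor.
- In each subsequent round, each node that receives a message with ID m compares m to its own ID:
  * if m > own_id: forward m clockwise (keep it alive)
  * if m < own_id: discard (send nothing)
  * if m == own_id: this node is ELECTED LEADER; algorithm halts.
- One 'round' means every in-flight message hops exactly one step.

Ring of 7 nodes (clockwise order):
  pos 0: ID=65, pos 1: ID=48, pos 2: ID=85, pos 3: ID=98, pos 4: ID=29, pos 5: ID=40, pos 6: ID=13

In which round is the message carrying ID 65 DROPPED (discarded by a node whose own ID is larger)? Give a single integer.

Answer: 2

Derivation:
Round 1: pos1(id48) recv 65: fwd; pos2(id85) recv 48: drop; pos3(id98) recv 85: drop; pos4(id29) recv 98: fwd; pos5(id40) recv 29: drop; pos6(id13) recv 40: fwd; pos0(id65) recv 13: drop
Round 2: pos2(id85) recv 65: drop; pos5(id40) recv 98: fwd; pos0(id65) recv 40: drop
Round 3: pos6(id13) recv 98: fwd
Round 4: pos0(id65) recv 98: fwd
Round 5: pos1(id48) recv 98: fwd
Round 6: pos2(id85) recv 98: fwd
Round 7: pos3(id98) recv 98: ELECTED
Message ID 65 originates at pos 0; dropped at pos 2 in round 2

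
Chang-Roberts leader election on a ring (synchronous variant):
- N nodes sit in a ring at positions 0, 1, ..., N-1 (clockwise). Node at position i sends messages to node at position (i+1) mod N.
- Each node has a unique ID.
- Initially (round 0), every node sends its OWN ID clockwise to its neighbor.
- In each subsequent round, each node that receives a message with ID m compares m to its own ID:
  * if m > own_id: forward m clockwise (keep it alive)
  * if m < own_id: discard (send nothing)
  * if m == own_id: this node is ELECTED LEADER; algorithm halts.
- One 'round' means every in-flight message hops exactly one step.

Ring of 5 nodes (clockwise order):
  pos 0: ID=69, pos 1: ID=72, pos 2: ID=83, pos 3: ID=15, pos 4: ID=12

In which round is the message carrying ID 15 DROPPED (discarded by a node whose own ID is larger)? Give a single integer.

Round 1: pos1(id72) recv 69: drop; pos2(id83) recv 72: drop; pos3(id15) recv 83: fwd; pos4(id12) recv 15: fwd; pos0(id69) recv 12: drop
Round 2: pos4(id12) recv 83: fwd; pos0(id69) recv 15: drop
Round 3: pos0(id69) recv 83: fwd
Round 4: pos1(id72) recv 83: fwd
Round 5: pos2(id83) recv 83: ELECTED
Message ID 15 originates at pos 3; dropped at pos 0 in round 2

Answer: 2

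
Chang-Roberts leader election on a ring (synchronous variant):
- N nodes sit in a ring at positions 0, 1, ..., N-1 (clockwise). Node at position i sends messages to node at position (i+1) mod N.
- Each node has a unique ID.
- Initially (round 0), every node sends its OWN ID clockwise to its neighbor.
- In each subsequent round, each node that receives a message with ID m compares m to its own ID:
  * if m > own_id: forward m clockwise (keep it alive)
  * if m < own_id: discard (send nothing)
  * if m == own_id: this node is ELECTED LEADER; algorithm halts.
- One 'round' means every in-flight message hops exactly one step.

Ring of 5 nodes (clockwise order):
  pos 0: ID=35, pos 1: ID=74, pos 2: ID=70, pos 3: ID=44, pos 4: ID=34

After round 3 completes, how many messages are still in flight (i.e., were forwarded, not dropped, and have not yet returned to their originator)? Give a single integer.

Round 1: pos1(id74) recv 35: drop; pos2(id70) recv 74: fwd; pos3(id44) recv 70: fwd; pos4(id34) recv 44: fwd; pos0(id35) recv 34: drop
Round 2: pos3(id44) recv 74: fwd; pos4(id34) recv 70: fwd; pos0(id35) recv 44: fwd
Round 3: pos4(id34) recv 74: fwd; pos0(id35) recv 70: fwd; pos1(id74) recv 44: drop
After round 3: 2 messages still in flight

Answer: 2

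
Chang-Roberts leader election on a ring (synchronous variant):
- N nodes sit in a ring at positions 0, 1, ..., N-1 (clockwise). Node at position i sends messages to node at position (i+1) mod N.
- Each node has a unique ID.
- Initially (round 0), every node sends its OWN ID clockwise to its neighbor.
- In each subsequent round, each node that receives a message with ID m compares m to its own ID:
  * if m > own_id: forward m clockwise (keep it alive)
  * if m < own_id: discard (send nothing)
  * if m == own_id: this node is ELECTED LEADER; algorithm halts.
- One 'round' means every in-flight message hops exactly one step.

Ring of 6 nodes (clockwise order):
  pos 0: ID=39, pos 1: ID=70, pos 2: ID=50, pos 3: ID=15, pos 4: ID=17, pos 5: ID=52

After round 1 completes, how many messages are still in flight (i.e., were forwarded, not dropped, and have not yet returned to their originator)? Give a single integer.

Answer: 3

Derivation:
Round 1: pos1(id70) recv 39: drop; pos2(id50) recv 70: fwd; pos3(id15) recv 50: fwd; pos4(id17) recv 15: drop; pos5(id52) recv 17: drop; pos0(id39) recv 52: fwd
After round 1: 3 messages still in flight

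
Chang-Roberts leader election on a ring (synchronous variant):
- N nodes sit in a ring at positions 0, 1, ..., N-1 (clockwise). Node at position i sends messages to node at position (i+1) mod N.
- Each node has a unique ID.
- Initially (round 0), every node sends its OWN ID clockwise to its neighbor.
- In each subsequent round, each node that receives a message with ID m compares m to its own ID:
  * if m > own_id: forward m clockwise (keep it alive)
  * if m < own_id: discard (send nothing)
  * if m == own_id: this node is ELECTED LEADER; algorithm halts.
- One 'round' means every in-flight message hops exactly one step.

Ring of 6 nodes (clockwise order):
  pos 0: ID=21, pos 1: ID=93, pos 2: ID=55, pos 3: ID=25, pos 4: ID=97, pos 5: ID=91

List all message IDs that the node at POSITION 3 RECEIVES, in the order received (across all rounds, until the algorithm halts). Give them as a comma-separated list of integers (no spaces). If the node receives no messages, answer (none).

Round 1: pos1(id93) recv 21: drop; pos2(id55) recv 93: fwd; pos3(id25) recv 55: fwd; pos4(id97) recv 25: drop; pos5(id91) recv 97: fwd; pos0(id21) recv 91: fwd
Round 2: pos3(id25) recv 93: fwd; pos4(id97) recv 55: drop; pos0(id21) recv 97: fwd; pos1(id93) recv 91: drop
Round 3: pos4(id97) recv 93: drop; pos1(id93) recv 97: fwd
Round 4: pos2(id55) recv 97: fwd
Round 5: pos3(id25) recv 97: fwd
Round 6: pos4(id97) recv 97: ELECTED

Answer: 55,93,97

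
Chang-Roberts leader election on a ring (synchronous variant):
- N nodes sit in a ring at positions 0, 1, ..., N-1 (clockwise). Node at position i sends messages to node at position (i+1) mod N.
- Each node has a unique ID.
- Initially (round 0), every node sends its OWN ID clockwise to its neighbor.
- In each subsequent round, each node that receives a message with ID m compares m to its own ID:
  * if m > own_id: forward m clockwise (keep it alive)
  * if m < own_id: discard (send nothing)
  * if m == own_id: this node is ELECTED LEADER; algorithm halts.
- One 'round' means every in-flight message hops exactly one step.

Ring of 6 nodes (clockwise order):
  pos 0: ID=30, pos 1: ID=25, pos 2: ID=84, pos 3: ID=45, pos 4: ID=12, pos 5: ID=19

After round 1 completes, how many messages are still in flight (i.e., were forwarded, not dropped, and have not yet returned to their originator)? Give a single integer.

Round 1: pos1(id25) recv 30: fwd; pos2(id84) recv 25: drop; pos3(id45) recv 84: fwd; pos4(id12) recv 45: fwd; pos5(id19) recv 12: drop; pos0(id30) recv 19: drop
After round 1: 3 messages still in flight

Answer: 3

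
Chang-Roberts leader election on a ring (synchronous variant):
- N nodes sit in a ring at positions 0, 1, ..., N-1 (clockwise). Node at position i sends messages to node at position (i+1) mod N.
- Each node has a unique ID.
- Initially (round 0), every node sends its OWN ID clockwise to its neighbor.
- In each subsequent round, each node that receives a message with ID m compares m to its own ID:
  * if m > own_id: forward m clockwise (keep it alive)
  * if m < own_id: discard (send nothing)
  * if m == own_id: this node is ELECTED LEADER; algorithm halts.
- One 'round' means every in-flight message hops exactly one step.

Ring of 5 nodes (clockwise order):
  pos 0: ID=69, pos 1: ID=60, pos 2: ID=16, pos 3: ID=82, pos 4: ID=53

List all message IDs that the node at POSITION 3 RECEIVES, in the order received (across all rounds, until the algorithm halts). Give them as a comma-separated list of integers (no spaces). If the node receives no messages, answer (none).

Round 1: pos1(id60) recv 69: fwd; pos2(id16) recv 60: fwd; pos3(id82) recv 16: drop; pos4(id53) recv 82: fwd; pos0(id69) recv 53: drop
Round 2: pos2(id16) recv 69: fwd; pos3(id82) recv 60: drop; pos0(id69) recv 82: fwd
Round 3: pos3(id82) recv 69: drop; pos1(id60) recv 82: fwd
Round 4: pos2(id16) recv 82: fwd
Round 5: pos3(id82) recv 82: ELECTED

Answer: 16,60,69,82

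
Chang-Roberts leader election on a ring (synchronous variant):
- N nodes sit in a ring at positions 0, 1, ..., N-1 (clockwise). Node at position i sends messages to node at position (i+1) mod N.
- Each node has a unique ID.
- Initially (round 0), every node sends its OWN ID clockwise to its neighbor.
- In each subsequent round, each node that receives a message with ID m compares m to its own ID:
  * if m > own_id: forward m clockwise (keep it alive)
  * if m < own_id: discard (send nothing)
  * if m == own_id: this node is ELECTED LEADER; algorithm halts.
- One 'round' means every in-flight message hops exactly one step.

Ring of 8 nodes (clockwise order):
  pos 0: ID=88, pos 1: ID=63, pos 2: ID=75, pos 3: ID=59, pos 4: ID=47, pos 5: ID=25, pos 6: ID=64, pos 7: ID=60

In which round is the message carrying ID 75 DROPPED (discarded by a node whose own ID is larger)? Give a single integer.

Answer: 6

Derivation:
Round 1: pos1(id63) recv 88: fwd; pos2(id75) recv 63: drop; pos3(id59) recv 75: fwd; pos4(id47) recv 59: fwd; pos5(id25) recv 47: fwd; pos6(id64) recv 25: drop; pos7(id60) recv 64: fwd; pos0(id88) recv 60: drop
Round 2: pos2(id75) recv 88: fwd; pos4(id47) recv 75: fwd; pos5(id25) recv 59: fwd; pos6(id64) recv 47: drop; pos0(id88) recv 64: drop
Round 3: pos3(id59) recv 88: fwd; pos5(id25) recv 75: fwd; pos6(id64) recv 59: drop
Round 4: pos4(id47) recv 88: fwd; pos6(id64) recv 75: fwd
Round 5: pos5(id25) recv 88: fwd; pos7(id60) recv 75: fwd
Round 6: pos6(id64) recv 88: fwd; pos0(id88) recv 75: drop
Round 7: pos7(id60) recv 88: fwd
Round 8: pos0(id88) recv 88: ELECTED
Message ID 75 originates at pos 2; dropped at pos 0 in round 6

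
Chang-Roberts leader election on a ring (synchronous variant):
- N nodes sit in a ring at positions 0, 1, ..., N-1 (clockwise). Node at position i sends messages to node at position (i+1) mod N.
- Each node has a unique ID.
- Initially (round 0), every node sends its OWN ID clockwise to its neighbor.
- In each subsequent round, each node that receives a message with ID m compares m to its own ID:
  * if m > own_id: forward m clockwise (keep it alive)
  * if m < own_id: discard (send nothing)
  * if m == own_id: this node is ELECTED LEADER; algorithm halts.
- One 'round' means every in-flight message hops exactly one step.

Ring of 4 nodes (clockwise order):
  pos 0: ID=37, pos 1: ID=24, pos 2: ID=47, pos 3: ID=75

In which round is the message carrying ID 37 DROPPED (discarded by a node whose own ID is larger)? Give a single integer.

Round 1: pos1(id24) recv 37: fwd; pos2(id47) recv 24: drop; pos3(id75) recv 47: drop; pos0(id37) recv 75: fwd
Round 2: pos2(id47) recv 37: drop; pos1(id24) recv 75: fwd
Round 3: pos2(id47) recv 75: fwd
Round 4: pos3(id75) recv 75: ELECTED
Message ID 37 originates at pos 0; dropped at pos 2 in round 2

Answer: 2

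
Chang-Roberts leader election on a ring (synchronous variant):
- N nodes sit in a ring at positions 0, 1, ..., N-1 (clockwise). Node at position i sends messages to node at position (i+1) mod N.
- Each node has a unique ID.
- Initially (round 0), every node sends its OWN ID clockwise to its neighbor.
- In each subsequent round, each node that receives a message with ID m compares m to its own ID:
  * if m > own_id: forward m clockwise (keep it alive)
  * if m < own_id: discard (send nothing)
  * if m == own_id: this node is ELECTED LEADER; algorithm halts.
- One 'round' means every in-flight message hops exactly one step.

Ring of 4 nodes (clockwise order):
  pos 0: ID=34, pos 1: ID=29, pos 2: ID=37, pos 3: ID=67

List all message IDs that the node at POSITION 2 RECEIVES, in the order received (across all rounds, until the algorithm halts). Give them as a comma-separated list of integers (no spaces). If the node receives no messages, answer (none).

Round 1: pos1(id29) recv 34: fwd; pos2(id37) recv 29: drop; pos3(id67) recv 37: drop; pos0(id34) recv 67: fwd
Round 2: pos2(id37) recv 34: drop; pos1(id29) recv 67: fwd
Round 3: pos2(id37) recv 67: fwd
Round 4: pos3(id67) recv 67: ELECTED

Answer: 29,34,67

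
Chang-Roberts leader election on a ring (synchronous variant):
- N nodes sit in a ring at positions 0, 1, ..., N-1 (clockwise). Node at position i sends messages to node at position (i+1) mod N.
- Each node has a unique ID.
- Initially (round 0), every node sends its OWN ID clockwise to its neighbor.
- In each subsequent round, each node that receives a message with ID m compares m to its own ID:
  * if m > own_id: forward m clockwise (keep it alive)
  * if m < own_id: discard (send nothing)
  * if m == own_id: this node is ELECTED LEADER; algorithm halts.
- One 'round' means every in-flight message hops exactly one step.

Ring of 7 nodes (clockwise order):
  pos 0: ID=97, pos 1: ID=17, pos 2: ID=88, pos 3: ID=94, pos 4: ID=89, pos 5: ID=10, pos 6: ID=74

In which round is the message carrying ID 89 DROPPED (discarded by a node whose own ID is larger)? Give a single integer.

Round 1: pos1(id17) recv 97: fwd; pos2(id88) recv 17: drop; pos3(id94) recv 88: drop; pos4(id89) recv 94: fwd; pos5(id10) recv 89: fwd; pos6(id74) recv 10: drop; pos0(id97) recv 74: drop
Round 2: pos2(id88) recv 97: fwd; pos5(id10) recv 94: fwd; pos6(id74) recv 89: fwd
Round 3: pos3(id94) recv 97: fwd; pos6(id74) recv 94: fwd; pos0(id97) recv 89: drop
Round 4: pos4(id89) recv 97: fwd; pos0(id97) recv 94: drop
Round 5: pos5(id10) recv 97: fwd
Round 6: pos6(id74) recv 97: fwd
Round 7: pos0(id97) recv 97: ELECTED
Message ID 89 originates at pos 4; dropped at pos 0 in round 3

Answer: 3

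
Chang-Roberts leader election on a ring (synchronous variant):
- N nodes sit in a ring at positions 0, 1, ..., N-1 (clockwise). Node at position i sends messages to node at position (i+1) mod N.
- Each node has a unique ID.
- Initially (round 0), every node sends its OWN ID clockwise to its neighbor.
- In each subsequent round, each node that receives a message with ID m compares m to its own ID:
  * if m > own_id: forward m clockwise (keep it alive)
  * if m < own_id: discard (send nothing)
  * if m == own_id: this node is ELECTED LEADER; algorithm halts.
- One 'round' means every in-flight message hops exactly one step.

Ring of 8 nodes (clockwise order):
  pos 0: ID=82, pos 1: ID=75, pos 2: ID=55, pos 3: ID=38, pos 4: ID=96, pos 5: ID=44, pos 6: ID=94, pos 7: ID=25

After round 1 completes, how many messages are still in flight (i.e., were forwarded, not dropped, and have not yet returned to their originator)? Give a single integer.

Round 1: pos1(id75) recv 82: fwd; pos2(id55) recv 75: fwd; pos3(id38) recv 55: fwd; pos4(id96) recv 38: drop; pos5(id44) recv 96: fwd; pos6(id94) recv 44: drop; pos7(id25) recv 94: fwd; pos0(id82) recv 25: drop
After round 1: 5 messages still in flight

Answer: 5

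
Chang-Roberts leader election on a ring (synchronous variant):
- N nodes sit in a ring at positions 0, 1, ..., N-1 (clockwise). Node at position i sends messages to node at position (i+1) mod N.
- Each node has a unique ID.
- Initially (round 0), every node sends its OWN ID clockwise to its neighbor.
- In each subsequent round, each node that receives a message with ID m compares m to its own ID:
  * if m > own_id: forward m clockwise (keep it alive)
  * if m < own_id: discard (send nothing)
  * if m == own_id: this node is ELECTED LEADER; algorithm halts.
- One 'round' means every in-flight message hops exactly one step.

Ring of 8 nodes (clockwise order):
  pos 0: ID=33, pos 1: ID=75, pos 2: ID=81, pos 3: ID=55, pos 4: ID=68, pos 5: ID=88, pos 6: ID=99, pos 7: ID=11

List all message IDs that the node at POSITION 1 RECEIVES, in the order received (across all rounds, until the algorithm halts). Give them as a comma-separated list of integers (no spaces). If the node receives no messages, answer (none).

Answer: 33,99

Derivation:
Round 1: pos1(id75) recv 33: drop; pos2(id81) recv 75: drop; pos3(id55) recv 81: fwd; pos4(id68) recv 55: drop; pos5(id88) recv 68: drop; pos6(id99) recv 88: drop; pos7(id11) recv 99: fwd; pos0(id33) recv 11: drop
Round 2: pos4(id68) recv 81: fwd; pos0(id33) recv 99: fwd
Round 3: pos5(id88) recv 81: drop; pos1(id75) recv 99: fwd
Round 4: pos2(id81) recv 99: fwd
Round 5: pos3(id55) recv 99: fwd
Round 6: pos4(id68) recv 99: fwd
Round 7: pos5(id88) recv 99: fwd
Round 8: pos6(id99) recv 99: ELECTED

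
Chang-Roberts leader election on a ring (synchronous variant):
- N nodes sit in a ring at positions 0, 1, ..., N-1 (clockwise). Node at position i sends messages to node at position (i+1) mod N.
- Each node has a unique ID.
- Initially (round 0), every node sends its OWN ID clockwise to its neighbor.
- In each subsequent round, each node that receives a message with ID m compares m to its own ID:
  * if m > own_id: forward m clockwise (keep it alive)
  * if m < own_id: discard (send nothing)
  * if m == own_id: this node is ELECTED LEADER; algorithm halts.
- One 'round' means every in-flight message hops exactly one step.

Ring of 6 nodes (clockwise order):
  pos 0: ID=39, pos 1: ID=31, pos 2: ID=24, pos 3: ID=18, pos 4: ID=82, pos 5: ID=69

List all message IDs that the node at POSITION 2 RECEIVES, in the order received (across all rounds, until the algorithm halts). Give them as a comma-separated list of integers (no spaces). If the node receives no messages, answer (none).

Answer: 31,39,69,82

Derivation:
Round 1: pos1(id31) recv 39: fwd; pos2(id24) recv 31: fwd; pos3(id18) recv 24: fwd; pos4(id82) recv 18: drop; pos5(id69) recv 82: fwd; pos0(id39) recv 69: fwd
Round 2: pos2(id24) recv 39: fwd; pos3(id18) recv 31: fwd; pos4(id82) recv 24: drop; pos0(id39) recv 82: fwd; pos1(id31) recv 69: fwd
Round 3: pos3(id18) recv 39: fwd; pos4(id82) recv 31: drop; pos1(id31) recv 82: fwd; pos2(id24) recv 69: fwd
Round 4: pos4(id82) recv 39: drop; pos2(id24) recv 82: fwd; pos3(id18) recv 69: fwd
Round 5: pos3(id18) recv 82: fwd; pos4(id82) recv 69: drop
Round 6: pos4(id82) recv 82: ELECTED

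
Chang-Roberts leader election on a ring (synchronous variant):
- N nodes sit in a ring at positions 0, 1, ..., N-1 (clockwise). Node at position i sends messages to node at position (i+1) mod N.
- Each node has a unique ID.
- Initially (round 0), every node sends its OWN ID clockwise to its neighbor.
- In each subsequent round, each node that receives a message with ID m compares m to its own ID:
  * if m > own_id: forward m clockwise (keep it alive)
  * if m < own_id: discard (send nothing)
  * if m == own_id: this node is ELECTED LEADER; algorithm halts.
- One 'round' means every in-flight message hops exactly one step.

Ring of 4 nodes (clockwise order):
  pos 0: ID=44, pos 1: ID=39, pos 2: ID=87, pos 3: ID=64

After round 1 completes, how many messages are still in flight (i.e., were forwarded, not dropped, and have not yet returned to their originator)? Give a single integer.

Round 1: pos1(id39) recv 44: fwd; pos2(id87) recv 39: drop; pos3(id64) recv 87: fwd; pos0(id44) recv 64: fwd
After round 1: 3 messages still in flight

Answer: 3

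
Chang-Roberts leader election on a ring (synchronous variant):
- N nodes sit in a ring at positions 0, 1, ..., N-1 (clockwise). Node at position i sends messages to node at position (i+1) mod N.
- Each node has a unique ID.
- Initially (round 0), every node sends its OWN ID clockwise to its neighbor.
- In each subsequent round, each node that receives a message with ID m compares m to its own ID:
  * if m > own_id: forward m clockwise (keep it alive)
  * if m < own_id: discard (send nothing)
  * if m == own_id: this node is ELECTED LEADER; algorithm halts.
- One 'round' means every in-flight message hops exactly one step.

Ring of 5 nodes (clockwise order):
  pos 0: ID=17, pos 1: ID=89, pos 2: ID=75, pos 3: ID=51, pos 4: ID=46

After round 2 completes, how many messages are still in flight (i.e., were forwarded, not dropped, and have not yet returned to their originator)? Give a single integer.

Round 1: pos1(id89) recv 17: drop; pos2(id75) recv 89: fwd; pos3(id51) recv 75: fwd; pos4(id46) recv 51: fwd; pos0(id17) recv 46: fwd
Round 2: pos3(id51) recv 89: fwd; pos4(id46) recv 75: fwd; pos0(id17) recv 51: fwd; pos1(id89) recv 46: drop
After round 2: 3 messages still in flight

Answer: 3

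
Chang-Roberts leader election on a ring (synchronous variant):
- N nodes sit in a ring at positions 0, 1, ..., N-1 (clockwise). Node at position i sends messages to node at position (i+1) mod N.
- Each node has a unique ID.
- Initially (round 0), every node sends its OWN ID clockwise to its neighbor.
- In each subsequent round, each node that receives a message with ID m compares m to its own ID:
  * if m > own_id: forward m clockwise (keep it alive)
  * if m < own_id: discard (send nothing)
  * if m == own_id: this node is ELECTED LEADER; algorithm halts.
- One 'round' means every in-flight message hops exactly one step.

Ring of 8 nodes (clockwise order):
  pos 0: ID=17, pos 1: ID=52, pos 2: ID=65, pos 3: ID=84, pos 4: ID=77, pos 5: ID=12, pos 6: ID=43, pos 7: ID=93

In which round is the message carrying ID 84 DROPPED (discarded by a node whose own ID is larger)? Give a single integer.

Answer: 4

Derivation:
Round 1: pos1(id52) recv 17: drop; pos2(id65) recv 52: drop; pos3(id84) recv 65: drop; pos4(id77) recv 84: fwd; pos5(id12) recv 77: fwd; pos6(id43) recv 12: drop; pos7(id93) recv 43: drop; pos0(id17) recv 93: fwd
Round 2: pos5(id12) recv 84: fwd; pos6(id43) recv 77: fwd; pos1(id52) recv 93: fwd
Round 3: pos6(id43) recv 84: fwd; pos7(id93) recv 77: drop; pos2(id65) recv 93: fwd
Round 4: pos7(id93) recv 84: drop; pos3(id84) recv 93: fwd
Round 5: pos4(id77) recv 93: fwd
Round 6: pos5(id12) recv 93: fwd
Round 7: pos6(id43) recv 93: fwd
Round 8: pos7(id93) recv 93: ELECTED
Message ID 84 originates at pos 3; dropped at pos 7 in round 4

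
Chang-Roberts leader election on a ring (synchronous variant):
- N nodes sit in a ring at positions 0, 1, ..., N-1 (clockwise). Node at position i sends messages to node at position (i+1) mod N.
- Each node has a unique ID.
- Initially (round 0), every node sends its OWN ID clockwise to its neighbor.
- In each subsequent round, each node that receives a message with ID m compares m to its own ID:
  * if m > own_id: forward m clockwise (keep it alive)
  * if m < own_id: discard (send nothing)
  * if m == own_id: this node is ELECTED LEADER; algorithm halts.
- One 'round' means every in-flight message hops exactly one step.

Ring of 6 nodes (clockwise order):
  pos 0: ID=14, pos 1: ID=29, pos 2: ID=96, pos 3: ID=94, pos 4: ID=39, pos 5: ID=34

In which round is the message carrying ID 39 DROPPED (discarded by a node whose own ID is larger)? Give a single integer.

Round 1: pos1(id29) recv 14: drop; pos2(id96) recv 29: drop; pos3(id94) recv 96: fwd; pos4(id39) recv 94: fwd; pos5(id34) recv 39: fwd; pos0(id14) recv 34: fwd
Round 2: pos4(id39) recv 96: fwd; pos5(id34) recv 94: fwd; pos0(id14) recv 39: fwd; pos1(id29) recv 34: fwd
Round 3: pos5(id34) recv 96: fwd; pos0(id14) recv 94: fwd; pos1(id29) recv 39: fwd; pos2(id96) recv 34: drop
Round 4: pos0(id14) recv 96: fwd; pos1(id29) recv 94: fwd; pos2(id96) recv 39: drop
Round 5: pos1(id29) recv 96: fwd; pos2(id96) recv 94: drop
Round 6: pos2(id96) recv 96: ELECTED
Message ID 39 originates at pos 4; dropped at pos 2 in round 4

Answer: 4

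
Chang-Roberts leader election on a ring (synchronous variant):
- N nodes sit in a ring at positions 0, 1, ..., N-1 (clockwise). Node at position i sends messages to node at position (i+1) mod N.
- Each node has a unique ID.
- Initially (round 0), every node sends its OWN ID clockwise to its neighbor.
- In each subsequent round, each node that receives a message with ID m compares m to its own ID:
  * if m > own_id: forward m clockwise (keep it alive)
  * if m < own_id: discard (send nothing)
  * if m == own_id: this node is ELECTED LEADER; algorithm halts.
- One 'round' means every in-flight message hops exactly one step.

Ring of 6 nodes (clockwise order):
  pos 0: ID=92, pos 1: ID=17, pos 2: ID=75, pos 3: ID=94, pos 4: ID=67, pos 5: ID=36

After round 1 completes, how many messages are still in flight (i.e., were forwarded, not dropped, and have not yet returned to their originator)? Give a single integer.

Round 1: pos1(id17) recv 92: fwd; pos2(id75) recv 17: drop; pos3(id94) recv 75: drop; pos4(id67) recv 94: fwd; pos5(id36) recv 67: fwd; pos0(id92) recv 36: drop
After round 1: 3 messages still in flight

Answer: 3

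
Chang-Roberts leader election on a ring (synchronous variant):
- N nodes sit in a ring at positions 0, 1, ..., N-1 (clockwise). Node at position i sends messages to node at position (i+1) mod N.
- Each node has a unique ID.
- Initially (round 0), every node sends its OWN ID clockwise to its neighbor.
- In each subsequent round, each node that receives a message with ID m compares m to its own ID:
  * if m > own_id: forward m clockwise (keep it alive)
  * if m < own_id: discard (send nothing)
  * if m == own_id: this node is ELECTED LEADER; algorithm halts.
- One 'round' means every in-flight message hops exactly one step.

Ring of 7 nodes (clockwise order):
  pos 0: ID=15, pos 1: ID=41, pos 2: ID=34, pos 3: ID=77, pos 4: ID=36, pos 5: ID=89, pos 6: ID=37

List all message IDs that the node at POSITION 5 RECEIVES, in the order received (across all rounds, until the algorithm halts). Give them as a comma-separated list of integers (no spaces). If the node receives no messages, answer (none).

Round 1: pos1(id41) recv 15: drop; pos2(id34) recv 41: fwd; pos3(id77) recv 34: drop; pos4(id36) recv 77: fwd; pos5(id89) recv 36: drop; pos6(id37) recv 89: fwd; pos0(id15) recv 37: fwd
Round 2: pos3(id77) recv 41: drop; pos5(id89) recv 77: drop; pos0(id15) recv 89: fwd; pos1(id41) recv 37: drop
Round 3: pos1(id41) recv 89: fwd
Round 4: pos2(id34) recv 89: fwd
Round 5: pos3(id77) recv 89: fwd
Round 6: pos4(id36) recv 89: fwd
Round 7: pos5(id89) recv 89: ELECTED

Answer: 36,77,89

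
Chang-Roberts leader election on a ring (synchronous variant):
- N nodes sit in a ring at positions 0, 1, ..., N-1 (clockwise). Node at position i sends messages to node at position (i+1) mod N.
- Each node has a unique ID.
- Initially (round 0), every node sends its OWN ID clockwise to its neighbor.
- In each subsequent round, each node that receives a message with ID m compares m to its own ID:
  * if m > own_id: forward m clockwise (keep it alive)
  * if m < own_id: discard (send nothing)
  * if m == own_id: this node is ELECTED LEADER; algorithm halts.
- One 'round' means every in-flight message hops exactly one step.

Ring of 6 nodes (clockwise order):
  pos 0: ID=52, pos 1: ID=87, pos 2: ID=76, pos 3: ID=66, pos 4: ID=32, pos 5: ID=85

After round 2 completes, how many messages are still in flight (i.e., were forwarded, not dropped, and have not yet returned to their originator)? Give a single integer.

Answer: 2

Derivation:
Round 1: pos1(id87) recv 52: drop; pos2(id76) recv 87: fwd; pos3(id66) recv 76: fwd; pos4(id32) recv 66: fwd; pos5(id85) recv 32: drop; pos0(id52) recv 85: fwd
Round 2: pos3(id66) recv 87: fwd; pos4(id32) recv 76: fwd; pos5(id85) recv 66: drop; pos1(id87) recv 85: drop
After round 2: 2 messages still in flight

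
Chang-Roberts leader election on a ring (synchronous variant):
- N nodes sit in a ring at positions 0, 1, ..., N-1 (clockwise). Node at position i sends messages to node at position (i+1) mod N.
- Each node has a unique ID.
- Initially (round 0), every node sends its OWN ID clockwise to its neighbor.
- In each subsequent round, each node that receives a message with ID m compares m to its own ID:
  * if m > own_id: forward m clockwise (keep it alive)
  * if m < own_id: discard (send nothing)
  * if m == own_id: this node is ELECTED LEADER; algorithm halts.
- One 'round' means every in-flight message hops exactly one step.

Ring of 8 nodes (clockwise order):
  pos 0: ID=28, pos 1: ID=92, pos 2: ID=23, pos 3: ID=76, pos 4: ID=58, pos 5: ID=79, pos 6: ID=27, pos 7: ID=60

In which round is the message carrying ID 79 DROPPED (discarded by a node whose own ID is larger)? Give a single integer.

Round 1: pos1(id92) recv 28: drop; pos2(id23) recv 92: fwd; pos3(id76) recv 23: drop; pos4(id58) recv 76: fwd; pos5(id79) recv 58: drop; pos6(id27) recv 79: fwd; pos7(id60) recv 27: drop; pos0(id28) recv 60: fwd
Round 2: pos3(id76) recv 92: fwd; pos5(id79) recv 76: drop; pos7(id60) recv 79: fwd; pos1(id92) recv 60: drop
Round 3: pos4(id58) recv 92: fwd; pos0(id28) recv 79: fwd
Round 4: pos5(id79) recv 92: fwd; pos1(id92) recv 79: drop
Round 5: pos6(id27) recv 92: fwd
Round 6: pos7(id60) recv 92: fwd
Round 7: pos0(id28) recv 92: fwd
Round 8: pos1(id92) recv 92: ELECTED
Message ID 79 originates at pos 5; dropped at pos 1 in round 4

Answer: 4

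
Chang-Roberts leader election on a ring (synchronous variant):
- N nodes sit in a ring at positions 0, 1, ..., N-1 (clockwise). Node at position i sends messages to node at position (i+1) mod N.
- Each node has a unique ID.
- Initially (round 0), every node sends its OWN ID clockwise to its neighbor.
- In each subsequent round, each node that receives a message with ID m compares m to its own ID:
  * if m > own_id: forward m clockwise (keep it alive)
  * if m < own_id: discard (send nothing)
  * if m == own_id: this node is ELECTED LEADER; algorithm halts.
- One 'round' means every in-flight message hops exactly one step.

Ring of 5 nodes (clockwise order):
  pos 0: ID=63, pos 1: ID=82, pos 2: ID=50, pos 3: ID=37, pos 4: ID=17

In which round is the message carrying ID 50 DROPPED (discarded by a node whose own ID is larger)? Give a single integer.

Round 1: pos1(id82) recv 63: drop; pos2(id50) recv 82: fwd; pos3(id37) recv 50: fwd; pos4(id17) recv 37: fwd; pos0(id63) recv 17: drop
Round 2: pos3(id37) recv 82: fwd; pos4(id17) recv 50: fwd; pos0(id63) recv 37: drop
Round 3: pos4(id17) recv 82: fwd; pos0(id63) recv 50: drop
Round 4: pos0(id63) recv 82: fwd
Round 5: pos1(id82) recv 82: ELECTED
Message ID 50 originates at pos 2; dropped at pos 0 in round 3

Answer: 3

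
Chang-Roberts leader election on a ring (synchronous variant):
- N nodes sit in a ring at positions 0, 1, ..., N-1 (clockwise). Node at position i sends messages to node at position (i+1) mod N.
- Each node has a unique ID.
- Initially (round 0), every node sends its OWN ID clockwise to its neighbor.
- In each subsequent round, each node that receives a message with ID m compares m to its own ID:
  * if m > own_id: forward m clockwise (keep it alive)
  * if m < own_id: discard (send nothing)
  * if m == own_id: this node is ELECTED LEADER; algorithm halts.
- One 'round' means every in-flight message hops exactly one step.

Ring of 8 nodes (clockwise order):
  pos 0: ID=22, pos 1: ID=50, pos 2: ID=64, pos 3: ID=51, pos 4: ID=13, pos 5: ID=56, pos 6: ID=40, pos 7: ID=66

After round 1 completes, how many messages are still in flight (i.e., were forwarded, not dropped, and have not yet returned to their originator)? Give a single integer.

Round 1: pos1(id50) recv 22: drop; pos2(id64) recv 50: drop; pos3(id51) recv 64: fwd; pos4(id13) recv 51: fwd; pos5(id56) recv 13: drop; pos6(id40) recv 56: fwd; pos7(id66) recv 40: drop; pos0(id22) recv 66: fwd
After round 1: 4 messages still in flight

Answer: 4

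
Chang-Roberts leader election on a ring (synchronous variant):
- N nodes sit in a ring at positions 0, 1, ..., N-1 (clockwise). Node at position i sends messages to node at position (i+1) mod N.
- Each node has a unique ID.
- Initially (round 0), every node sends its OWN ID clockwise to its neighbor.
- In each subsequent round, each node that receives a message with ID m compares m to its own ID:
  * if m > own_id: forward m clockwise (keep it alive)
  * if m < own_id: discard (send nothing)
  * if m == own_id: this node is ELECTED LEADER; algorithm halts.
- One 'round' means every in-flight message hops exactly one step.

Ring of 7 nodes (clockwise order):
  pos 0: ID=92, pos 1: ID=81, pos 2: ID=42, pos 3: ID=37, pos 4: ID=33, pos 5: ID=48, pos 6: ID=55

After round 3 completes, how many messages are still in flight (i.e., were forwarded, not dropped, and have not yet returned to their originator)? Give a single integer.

Answer: 2

Derivation:
Round 1: pos1(id81) recv 92: fwd; pos2(id42) recv 81: fwd; pos3(id37) recv 42: fwd; pos4(id33) recv 37: fwd; pos5(id48) recv 33: drop; pos6(id55) recv 48: drop; pos0(id92) recv 55: drop
Round 2: pos2(id42) recv 92: fwd; pos3(id37) recv 81: fwd; pos4(id33) recv 42: fwd; pos5(id48) recv 37: drop
Round 3: pos3(id37) recv 92: fwd; pos4(id33) recv 81: fwd; pos5(id48) recv 42: drop
After round 3: 2 messages still in flight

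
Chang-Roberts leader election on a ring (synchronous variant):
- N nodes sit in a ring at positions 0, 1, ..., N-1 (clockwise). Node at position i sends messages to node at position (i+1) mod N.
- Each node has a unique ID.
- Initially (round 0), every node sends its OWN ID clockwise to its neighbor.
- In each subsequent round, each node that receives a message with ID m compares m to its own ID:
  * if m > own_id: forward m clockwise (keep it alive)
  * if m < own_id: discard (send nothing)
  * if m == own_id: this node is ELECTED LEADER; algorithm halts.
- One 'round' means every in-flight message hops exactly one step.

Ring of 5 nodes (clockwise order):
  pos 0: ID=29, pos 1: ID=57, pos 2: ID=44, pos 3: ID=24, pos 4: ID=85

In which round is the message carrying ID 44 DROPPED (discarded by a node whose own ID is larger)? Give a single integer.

Answer: 2

Derivation:
Round 1: pos1(id57) recv 29: drop; pos2(id44) recv 57: fwd; pos3(id24) recv 44: fwd; pos4(id85) recv 24: drop; pos0(id29) recv 85: fwd
Round 2: pos3(id24) recv 57: fwd; pos4(id85) recv 44: drop; pos1(id57) recv 85: fwd
Round 3: pos4(id85) recv 57: drop; pos2(id44) recv 85: fwd
Round 4: pos3(id24) recv 85: fwd
Round 5: pos4(id85) recv 85: ELECTED
Message ID 44 originates at pos 2; dropped at pos 4 in round 2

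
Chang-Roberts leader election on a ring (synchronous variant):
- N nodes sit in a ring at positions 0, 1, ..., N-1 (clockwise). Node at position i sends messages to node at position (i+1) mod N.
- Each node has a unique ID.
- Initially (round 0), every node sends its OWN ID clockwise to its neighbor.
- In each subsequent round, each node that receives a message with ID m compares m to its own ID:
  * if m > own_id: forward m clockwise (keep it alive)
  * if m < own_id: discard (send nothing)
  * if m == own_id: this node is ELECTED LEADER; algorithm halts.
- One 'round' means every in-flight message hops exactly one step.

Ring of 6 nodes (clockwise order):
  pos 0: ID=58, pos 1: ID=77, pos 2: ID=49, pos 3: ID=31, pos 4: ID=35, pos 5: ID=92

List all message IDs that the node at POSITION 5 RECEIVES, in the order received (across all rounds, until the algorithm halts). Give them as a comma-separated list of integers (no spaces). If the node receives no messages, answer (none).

Answer: 35,49,77,92

Derivation:
Round 1: pos1(id77) recv 58: drop; pos2(id49) recv 77: fwd; pos3(id31) recv 49: fwd; pos4(id35) recv 31: drop; pos5(id92) recv 35: drop; pos0(id58) recv 92: fwd
Round 2: pos3(id31) recv 77: fwd; pos4(id35) recv 49: fwd; pos1(id77) recv 92: fwd
Round 3: pos4(id35) recv 77: fwd; pos5(id92) recv 49: drop; pos2(id49) recv 92: fwd
Round 4: pos5(id92) recv 77: drop; pos3(id31) recv 92: fwd
Round 5: pos4(id35) recv 92: fwd
Round 6: pos5(id92) recv 92: ELECTED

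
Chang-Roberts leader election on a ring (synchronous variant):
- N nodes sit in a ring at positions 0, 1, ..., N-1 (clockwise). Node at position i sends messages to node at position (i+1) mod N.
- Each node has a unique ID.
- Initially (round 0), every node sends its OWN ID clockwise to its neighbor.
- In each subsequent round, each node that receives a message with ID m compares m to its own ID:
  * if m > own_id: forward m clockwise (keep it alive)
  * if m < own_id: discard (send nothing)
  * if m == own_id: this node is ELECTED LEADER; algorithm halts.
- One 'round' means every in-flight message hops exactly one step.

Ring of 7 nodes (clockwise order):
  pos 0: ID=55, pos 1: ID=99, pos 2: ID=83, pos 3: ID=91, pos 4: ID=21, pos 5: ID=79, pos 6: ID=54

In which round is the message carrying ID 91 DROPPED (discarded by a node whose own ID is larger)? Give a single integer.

Answer: 5

Derivation:
Round 1: pos1(id99) recv 55: drop; pos2(id83) recv 99: fwd; pos3(id91) recv 83: drop; pos4(id21) recv 91: fwd; pos5(id79) recv 21: drop; pos6(id54) recv 79: fwd; pos0(id55) recv 54: drop
Round 2: pos3(id91) recv 99: fwd; pos5(id79) recv 91: fwd; pos0(id55) recv 79: fwd
Round 3: pos4(id21) recv 99: fwd; pos6(id54) recv 91: fwd; pos1(id99) recv 79: drop
Round 4: pos5(id79) recv 99: fwd; pos0(id55) recv 91: fwd
Round 5: pos6(id54) recv 99: fwd; pos1(id99) recv 91: drop
Round 6: pos0(id55) recv 99: fwd
Round 7: pos1(id99) recv 99: ELECTED
Message ID 91 originates at pos 3; dropped at pos 1 in round 5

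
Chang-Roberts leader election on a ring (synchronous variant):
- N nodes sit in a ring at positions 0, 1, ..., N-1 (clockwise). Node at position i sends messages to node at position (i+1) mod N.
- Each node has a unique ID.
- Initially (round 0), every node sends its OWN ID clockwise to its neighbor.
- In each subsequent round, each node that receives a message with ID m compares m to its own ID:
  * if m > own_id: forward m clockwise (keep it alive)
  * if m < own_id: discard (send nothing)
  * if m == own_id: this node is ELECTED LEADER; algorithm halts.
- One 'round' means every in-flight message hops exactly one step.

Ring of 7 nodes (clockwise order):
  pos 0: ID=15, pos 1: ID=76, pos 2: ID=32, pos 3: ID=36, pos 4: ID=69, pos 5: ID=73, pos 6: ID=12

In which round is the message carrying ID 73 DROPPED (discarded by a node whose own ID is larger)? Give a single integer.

Answer: 3

Derivation:
Round 1: pos1(id76) recv 15: drop; pos2(id32) recv 76: fwd; pos3(id36) recv 32: drop; pos4(id69) recv 36: drop; pos5(id73) recv 69: drop; pos6(id12) recv 73: fwd; pos0(id15) recv 12: drop
Round 2: pos3(id36) recv 76: fwd; pos0(id15) recv 73: fwd
Round 3: pos4(id69) recv 76: fwd; pos1(id76) recv 73: drop
Round 4: pos5(id73) recv 76: fwd
Round 5: pos6(id12) recv 76: fwd
Round 6: pos0(id15) recv 76: fwd
Round 7: pos1(id76) recv 76: ELECTED
Message ID 73 originates at pos 5; dropped at pos 1 in round 3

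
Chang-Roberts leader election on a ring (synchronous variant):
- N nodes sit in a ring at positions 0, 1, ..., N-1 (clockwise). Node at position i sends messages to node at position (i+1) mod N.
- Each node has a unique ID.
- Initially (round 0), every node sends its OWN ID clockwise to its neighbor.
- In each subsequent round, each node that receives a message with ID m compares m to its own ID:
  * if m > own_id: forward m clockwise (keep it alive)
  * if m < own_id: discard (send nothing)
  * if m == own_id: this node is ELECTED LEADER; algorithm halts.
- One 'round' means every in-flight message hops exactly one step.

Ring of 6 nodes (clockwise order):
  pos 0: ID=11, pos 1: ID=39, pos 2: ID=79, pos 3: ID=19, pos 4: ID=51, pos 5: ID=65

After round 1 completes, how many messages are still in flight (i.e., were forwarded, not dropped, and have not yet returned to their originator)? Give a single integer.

Answer: 2

Derivation:
Round 1: pos1(id39) recv 11: drop; pos2(id79) recv 39: drop; pos3(id19) recv 79: fwd; pos4(id51) recv 19: drop; pos5(id65) recv 51: drop; pos0(id11) recv 65: fwd
After round 1: 2 messages still in flight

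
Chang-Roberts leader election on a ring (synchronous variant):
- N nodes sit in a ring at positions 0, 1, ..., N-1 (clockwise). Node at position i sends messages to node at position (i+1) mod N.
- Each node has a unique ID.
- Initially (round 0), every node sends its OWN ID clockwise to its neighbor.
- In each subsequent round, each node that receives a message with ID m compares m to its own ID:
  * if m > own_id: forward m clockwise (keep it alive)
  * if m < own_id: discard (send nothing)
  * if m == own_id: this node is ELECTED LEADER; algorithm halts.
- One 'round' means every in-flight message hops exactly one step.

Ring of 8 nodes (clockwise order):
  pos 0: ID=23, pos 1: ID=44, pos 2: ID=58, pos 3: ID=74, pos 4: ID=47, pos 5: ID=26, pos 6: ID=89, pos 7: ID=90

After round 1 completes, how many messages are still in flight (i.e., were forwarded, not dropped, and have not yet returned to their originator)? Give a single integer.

Answer: 3

Derivation:
Round 1: pos1(id44) recv 23: drop; pos2(id58) recv 44: drop; pos3(id74) recv 58: drop; pos4(id47) recv 74: fwd; pos5(id26) recv 47: fwd; pos6(id89) recv 26: drop; pos7(id90) recv 89: drop; pos0(id23) recv 90: fwd
After round 1: 3 messages still in flight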